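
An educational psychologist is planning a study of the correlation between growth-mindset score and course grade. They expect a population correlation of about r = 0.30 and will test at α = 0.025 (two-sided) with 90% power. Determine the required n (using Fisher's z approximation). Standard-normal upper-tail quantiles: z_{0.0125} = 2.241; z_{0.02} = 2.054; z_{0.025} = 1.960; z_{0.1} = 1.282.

n = 133

Fisher's z: C = ½·ln((1+r)/(1−r)) = ½·ln(1.8571) = 0.3095.
n = ((z_{α/2} + z_β)/C)² + 3.
(2.241 + 1.282) / 0.3095 = 3.523 / 0.3095 = 11.383.
n = 11.383² + 3 = 129.57 + 3 = 132.6.
Round up.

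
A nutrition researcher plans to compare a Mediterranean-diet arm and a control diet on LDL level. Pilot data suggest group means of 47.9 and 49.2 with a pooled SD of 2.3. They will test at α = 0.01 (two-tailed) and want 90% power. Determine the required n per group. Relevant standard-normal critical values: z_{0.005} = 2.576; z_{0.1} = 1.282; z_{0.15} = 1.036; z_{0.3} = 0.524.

Cohen's d = |M₁ − M₂| / SD_pooled = |47.9 − 49.2| / 2.3 = 1.3 / 2.3 = 0.565.
For two independent groups with equal n: n = 2·((z_{α/2} + z_β) / d)².
z_{α/2} + z_β = 2.576 + 1.282 = 3.858.
n = 2 × (3.858 / 0.565)² = 2 × 6.828² = 2 × 46.63 = 93.3.
Round up to the next whole participant.

n = 94 per group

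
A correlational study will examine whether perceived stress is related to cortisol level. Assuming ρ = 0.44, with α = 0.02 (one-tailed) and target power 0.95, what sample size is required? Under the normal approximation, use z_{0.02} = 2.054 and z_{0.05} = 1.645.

Fisher's z: C = ½·ln((1+r)/(1−r)) = ½·ln(2.5714) = 0.4722.
n = ((z_{α} + z_β)/C)² + 3.
(2.054 + 1.645) / 0.4722 = 3.699 / 0.4722 = 7.834.
n = 7.834² + 3 = 61.36 + 3 = 64.4.
Round up.

n = 65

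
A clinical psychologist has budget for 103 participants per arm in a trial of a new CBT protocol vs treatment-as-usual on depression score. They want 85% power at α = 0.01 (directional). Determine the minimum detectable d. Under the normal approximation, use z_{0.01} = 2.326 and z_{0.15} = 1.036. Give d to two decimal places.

d_min ≈ 0.47

For two independent groups of n = 103 each: d_min = (z_{α} + z_β)·√(2/n).
z-sum = 2.326 + 1.036 = 3.362.
d_min = 3.362 × √(2/103) = 3.362 × 0.1393 = 0.468.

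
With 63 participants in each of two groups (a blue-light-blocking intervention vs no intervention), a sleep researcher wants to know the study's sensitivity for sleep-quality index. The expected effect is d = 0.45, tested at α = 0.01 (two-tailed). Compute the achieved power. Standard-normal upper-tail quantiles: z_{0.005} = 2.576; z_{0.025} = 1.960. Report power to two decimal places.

For two equal groups, power = Φ(d·√(n/2) − z_{α/2}).
d·√(n/2) = 0.45 × √(63/2) = 0.45 × 5.612 = 2.526.
z_β = 2.526 − 2.576 = -0.050.
Power = Φ(-0.050) = 0.480.

power ≈ 0.48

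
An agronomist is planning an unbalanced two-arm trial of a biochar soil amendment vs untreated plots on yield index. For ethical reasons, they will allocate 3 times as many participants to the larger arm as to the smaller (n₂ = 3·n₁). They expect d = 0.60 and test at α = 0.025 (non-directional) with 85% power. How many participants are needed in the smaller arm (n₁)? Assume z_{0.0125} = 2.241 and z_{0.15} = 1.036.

n₁ = 40

With allocation ratio k = n₂/n₁ = 3, Var(x̄₁−x̄₂) = σ²(1/n₁ + 1/(k·n₁)) = σ²·(k+1)/(k·n₁).
So n₁ = (1 + 1/k)·((z_{α/2} + z_β)/d)² = 1.333 × (3.277/0.60)².
n₁ = 1.333 × 29.83 = 39.8.
Round up: n₁ = 40, giving n₂ = 3 × 40 = 120.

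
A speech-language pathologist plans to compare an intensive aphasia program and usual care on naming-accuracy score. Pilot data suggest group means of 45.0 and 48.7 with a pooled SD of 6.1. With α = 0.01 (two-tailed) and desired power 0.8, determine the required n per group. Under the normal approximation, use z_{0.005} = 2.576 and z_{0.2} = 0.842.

n = 64 per group

Cohen's d = |M₁ − M₂| / SD_pooled = |45.0 − 48.7| / 6.1 = 3.7 / 6.1 = 0.607.
For two independent groups with equal n: n = 2·((z_{α/2} + z_β) / d)².
z_{α/2} + z_β = 2.576 + 0.842 = 3.418.
n = 2 × (3.418 / 0.607)² = 2 × 5.631² = 2 × 31.71 = 63.4.
Round up to the next whole participant.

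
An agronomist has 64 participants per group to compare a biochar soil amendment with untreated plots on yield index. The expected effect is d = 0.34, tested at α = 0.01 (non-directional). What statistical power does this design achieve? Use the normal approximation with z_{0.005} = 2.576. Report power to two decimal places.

For two equal groups, power = Φ(d·√(n/2) − z_{α/2}).
d·√(n/2) = 0.34 × √(64/2) = 0.34 × 5.657 = 1.923.
z_β = 1.923 − 2.576 = -0.653.
Power = Φ(-0.653) = 0.257.

power ≈ 0.26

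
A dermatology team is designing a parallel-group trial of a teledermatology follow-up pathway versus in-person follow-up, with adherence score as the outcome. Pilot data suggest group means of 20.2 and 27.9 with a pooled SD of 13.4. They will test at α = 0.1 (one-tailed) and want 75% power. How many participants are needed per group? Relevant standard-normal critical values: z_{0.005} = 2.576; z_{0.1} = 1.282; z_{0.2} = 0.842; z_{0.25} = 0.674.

Cohen's d = |M₁ − M₂| / SD_pooled = |20.2 − 27.9| / 13.4 = 7.7 / 13.4 = 0.575.
For two independent groups with equal n: n = 2·((z_{α} + z_β) / d)².
z_{α} + z_β = 1.282 + 0.674 = 1.956.
n = 2 × (1.956 / 0.575)² = 2 × 3.402² = 2 × 11.57 = 23.1.
Round up to the next whole participant.

n = 24 per group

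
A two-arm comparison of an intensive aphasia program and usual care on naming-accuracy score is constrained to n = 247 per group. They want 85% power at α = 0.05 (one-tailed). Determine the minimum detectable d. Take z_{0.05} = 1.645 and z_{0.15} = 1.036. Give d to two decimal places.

For two independent groups of n = 247 each: d_min = (z_{α} + z_β)·√(2/n).
z-sum = 1.645 + 1.036 = 2.681.
d_min = 2.681 × √(2/247) = 2.681 × 0.0900 = 0.241.

d_min ≈ 0.24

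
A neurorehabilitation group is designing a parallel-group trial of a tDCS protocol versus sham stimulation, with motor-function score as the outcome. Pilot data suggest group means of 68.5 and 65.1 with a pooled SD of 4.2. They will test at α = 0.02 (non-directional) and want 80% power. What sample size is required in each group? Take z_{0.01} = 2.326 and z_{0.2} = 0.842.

n = 31 per group

Cohen's d = |M₁ − M₂| / SD_pooled = |68.5 − 65.1| / 4.2 = 3.4 / 4.2 = 0.810.
For two independent groups with equal n: n = 2·((z_{α/2} + z_β) / d)².
z_{α/2} + z_β = 2.326 + 0.842 = 3.168.
n = 2 × (3.168 / 0.810)² = 2 × 3.911² = 2 × 15.30 = 30.6.
Round up to the next whole participant.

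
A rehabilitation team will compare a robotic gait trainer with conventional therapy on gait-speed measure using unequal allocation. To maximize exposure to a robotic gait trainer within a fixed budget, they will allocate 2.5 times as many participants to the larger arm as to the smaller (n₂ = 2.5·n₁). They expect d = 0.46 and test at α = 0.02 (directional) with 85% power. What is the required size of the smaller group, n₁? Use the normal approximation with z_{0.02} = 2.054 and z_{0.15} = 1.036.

n₁ = 64

With allocation ratio k = n₂/n₁ = 2.5, Var(x̄₁−x̄₂) = σ²(1/n₁ + 1/(k·n₁)) = σ²·(k+1)/(k·n₁).
So n₁ = (1 + 1/k)·((z_{α} + z_β)/d)² = 1.400 × (3.090/0.46)².
n₁ = 1.400 × 45.12 = 63.2.
Round up: n₁ = 64, giving n₂ = 2.5 × 64 = 160.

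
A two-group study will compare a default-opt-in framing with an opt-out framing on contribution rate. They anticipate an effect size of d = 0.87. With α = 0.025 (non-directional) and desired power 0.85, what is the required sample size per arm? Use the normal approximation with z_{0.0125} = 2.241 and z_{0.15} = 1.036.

For two independent groups with equal n: n = 2·((z_{α/2} + z_β) / d)².
z_{α/2} + z_β = 2.241 + 1.036 = 3.277.
n = 2 × (3.277 / 0.87)² = 2 × 3.767² = 2 × 14.19 = 28.4.
Round up to the next whole participant.

n = 29 per group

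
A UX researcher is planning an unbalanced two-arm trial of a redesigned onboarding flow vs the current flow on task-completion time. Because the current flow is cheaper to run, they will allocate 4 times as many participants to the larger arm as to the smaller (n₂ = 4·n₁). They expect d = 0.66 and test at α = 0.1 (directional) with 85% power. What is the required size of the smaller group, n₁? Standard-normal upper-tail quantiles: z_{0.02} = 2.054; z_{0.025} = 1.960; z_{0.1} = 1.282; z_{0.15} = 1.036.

With allocation ratio k = n₂/n₁ = 4, Var(x̄₁−x̄₂) = σ²(1/n₁ + 1/(k·n₁)) = σ²·(k+1)/(k·n₁).
So n₁ = (1 + 1/k)·((z_{α} + z_β)/d)² = 1.250 × (2.318/0.66)².
n₁ = 1.250 × 12.33 = 15.4.
Round up: n₁ = 16, giving n₂ = 4 × 16 = 64.

n₁ = 16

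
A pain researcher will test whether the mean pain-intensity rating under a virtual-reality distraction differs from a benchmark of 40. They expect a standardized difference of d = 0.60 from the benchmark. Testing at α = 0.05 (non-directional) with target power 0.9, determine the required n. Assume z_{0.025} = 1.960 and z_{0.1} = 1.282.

For a one-sample test: n = ((z_{α/2} + z_β) / d)².
z_{α/2} + z_β = 1.960 + 1.282 = 3.242.
n = (3.242 / 0.60)² = 5.403² = 29.20.
Round up.

n = 30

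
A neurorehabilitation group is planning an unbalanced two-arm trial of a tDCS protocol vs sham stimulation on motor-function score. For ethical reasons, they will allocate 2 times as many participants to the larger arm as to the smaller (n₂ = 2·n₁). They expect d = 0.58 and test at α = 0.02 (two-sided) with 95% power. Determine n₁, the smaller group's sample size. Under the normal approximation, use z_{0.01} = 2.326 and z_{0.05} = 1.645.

n₁ = 71

With allocation ratio k = n₂/n₁ = 2, Var(x̄₁−x̄₂) = σ²(1/n₁ + 1/(k·n₁)) = σ²·(k+1)/(k·n₁).
So n₁ = (1 + 1/k)·((z_{α/2} + z_β)/d)² = 1.500 × (3.971/0.58)².
n₁ = 1.500 × 46.88 = 70.3.
Round up: n₁ = 71, giving n₂ = 2 × 71 = 142.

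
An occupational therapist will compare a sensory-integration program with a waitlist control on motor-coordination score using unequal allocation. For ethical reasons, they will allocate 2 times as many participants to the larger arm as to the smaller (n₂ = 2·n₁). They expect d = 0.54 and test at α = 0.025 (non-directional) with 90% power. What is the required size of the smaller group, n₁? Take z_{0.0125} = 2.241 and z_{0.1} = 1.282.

With allocation ratio k = n₂/n₁ = 2, Var(x̄₁−x̄₂) = σ²(1/n₁ + 1/(k·n₁)) = σ²·(k+1)/(k·n₁).
So n₁ = (1 + 1/k)·((z_{α/2} + z_β)/d)² = 1.500 × (3.523/0.54)².
n₁ = 1.500 × 42.56 = 63.8.
Round up: n₁ = 64, giving n₂ = 2 × 64 = 128.

n₁ = 64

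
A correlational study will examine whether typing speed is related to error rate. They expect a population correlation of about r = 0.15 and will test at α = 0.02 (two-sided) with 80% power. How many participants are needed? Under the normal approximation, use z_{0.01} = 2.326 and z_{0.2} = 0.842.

Fisher's z: C = ½·ln((1+r)/(1−r)) = ½·ln(1.3529) = 0.1511.
n = ((z_{α/2} + z_β)/C)² + 3.
(2.326 + 0.842) / 0.1511 = 3.168 / 0.1511 = 20.966.
n = 20.966² + 3 = 439.58 + 3 = 442.6.
Round up.

n = 443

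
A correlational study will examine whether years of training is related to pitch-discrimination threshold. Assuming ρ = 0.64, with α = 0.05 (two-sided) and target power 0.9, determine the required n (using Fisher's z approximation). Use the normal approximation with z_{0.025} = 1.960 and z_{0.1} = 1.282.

n = 22

Fisher's z: C = ½·ln((1+r)/(1−r)) = ½·ln(4.5556) = 0.7582.
n = ((z_{α/2} + z_β)/C)² + 3.
(1.960 + 1.282) / 0.7582 = 3.242 / 0.7582 = 4.276.
n = 4.276² + 3 = 18.28 + 3 = 21.3.
Round up.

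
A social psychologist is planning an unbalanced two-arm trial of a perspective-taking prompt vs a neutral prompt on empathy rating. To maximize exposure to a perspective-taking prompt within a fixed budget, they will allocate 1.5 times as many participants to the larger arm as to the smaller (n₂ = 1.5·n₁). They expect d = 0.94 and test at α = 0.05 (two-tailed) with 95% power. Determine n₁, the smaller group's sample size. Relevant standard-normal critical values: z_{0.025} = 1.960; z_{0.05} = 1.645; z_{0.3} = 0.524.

With allocation ratio k = n₂/n₁ = 1.5, Var(x̄₁−x̄₂) = σ²(1/n₁ + 1/(k·n₁)) = σ²·(k+1)/(k·n₁).
So n₁ = (1 + 1/k)·((z_{α/2} + z_β)/d)² = 1.667 × (3.605/0.94)².
n₁ = 1.667 × 14.71 = 24.5.
Round up: n₁ = 25, giving n₂ = ⌈1.5 × 25⌉ = ⌈37.5⌉ = 38.

n₁ = 25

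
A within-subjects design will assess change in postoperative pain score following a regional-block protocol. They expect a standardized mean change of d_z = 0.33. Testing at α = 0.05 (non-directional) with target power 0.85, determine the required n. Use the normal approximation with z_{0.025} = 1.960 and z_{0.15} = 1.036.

n = 83 pairs

For a paired (one-sample on differences) test: n = ((z_{α/2} + z_β) / d)².
z_{α/2} + z_β = 1.960 + 1.036 = 2.996.
n = (2.996 / 0.33)² = 9.079² = 82.42.
Round up.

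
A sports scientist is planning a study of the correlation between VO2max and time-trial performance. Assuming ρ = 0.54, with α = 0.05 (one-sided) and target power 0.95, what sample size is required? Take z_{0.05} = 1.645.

n = 33

Fisher's z: C = ½·ln((1+r)/(1−r)) = ½·ln(3.3478) = 0.6042.
n = ((z_{α} + z_β)/C)² + 3.
(1.645 + 1.645) / 0.6042 = 3.290 / 0.6042 = 5.445.
n = 5.445² + 3 = 29.65 + 3 = 32.7.
Round up.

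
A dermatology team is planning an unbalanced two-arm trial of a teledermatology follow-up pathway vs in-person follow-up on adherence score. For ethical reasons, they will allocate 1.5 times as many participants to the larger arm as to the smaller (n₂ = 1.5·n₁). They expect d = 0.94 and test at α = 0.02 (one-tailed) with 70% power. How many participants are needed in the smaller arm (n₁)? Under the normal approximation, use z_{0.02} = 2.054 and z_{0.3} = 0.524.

With allocation ratio k = n₂/n₁ = 1.5, Var(x̄₁−x̄₂) = σ²(1/n₁ + 1/(k·n₁)) = σ²·(k+1)/(k·n₁).
So n₁ = (1 + 1/k)·((z_{α} + z_β)/d)² = 1.667 × (2.578/0.94)².
n₁ = 1.667 × 7.52 = 12.5.
Round up: n₁ = 13, giving n₂ = ⌈1.5 × 13⌉ = ⌈19.5⌉ = 20.

n₁ = 13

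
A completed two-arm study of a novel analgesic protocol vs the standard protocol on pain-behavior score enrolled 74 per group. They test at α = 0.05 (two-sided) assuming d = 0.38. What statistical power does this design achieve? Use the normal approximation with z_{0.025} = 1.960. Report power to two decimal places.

For two equal groups, power = Φ(d·√(n/2) − z_{α/2}).
d·√(n/2) = 0.38 × √(74/2) = 0.38 × 6.083 = 2.311.
z_β = 2.311 − 1.960 = 0.351.
Power = Φ(0.351) = 0.637.

power ≈ 0.64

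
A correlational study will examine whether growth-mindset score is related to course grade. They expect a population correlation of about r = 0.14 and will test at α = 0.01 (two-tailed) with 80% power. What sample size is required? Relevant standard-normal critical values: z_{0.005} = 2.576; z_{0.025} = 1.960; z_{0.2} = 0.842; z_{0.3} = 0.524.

Fisher's z: C = ½·ln((1+r)/(1−r)) = ½·ln(1.3256) = 0.1409.
n = ((z_{α/2} + z_β)/C)² + 3.
(2.576 + 0.842) / 0.1409 = 3.418 / 0.1409 = 24.258.
n = 24.258² + 3 = 588.47 + 3 = 591.5.
Round up.

n = 592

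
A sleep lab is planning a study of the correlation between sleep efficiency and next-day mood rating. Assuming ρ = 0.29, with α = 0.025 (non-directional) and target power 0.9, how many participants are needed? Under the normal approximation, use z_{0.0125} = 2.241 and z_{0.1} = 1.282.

Fisher's z: C = ½·ln((1+r)/(1−r)) = ½·ln(1.8169) = 0.2986.
n = ((z_{α/2} + z_β)/C)² + 3.
(2.241 + 1.282) / 0.2986 = 3.523 / 0.2986 = 11.798.
n = 11.798² + 3 = 139.20 + 3 = 142.2.
Round up.

n = 143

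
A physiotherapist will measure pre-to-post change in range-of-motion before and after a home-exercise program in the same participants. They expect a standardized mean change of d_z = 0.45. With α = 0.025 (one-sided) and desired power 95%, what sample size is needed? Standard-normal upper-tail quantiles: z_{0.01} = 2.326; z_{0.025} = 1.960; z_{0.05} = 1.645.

n = 65 pairs

For a paired (one-sample on differences) test: n = ((z_{α} + z_β) / d)².
z_{α} + z_β = 1.960 + 1.645 = 3.605.
n = (3.605 / 0.45)² = 8.011² = 64.18.
Round up.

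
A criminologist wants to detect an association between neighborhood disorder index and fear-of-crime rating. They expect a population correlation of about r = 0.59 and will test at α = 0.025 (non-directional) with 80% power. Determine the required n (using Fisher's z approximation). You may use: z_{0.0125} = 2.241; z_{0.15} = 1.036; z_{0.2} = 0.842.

n = 24

Fisher's z: C = ½·ln((1+r)/(1−r)) = ½·ln(3.8780) = 0.6777.
n = ((z_{α/2} + z_β)/C)² + 3.
(2.241 + 0.842) / 0.6777 = 3.083 / 0.6777 = 4.549.
n = 4.549² + 3 = 20.70 + 3 = 23.7.
Round up.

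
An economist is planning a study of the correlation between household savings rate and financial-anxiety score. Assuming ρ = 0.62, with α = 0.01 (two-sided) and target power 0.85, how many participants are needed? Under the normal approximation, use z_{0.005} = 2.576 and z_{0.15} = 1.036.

n = 28

Fisher's z: C = ½·ln((1+r)/(1−r)) = ½·ln(4.2632) = 0.7250.
n = ((z_{α/2} + z_β)/C)² + 3.
(2.576 + 1.036) / 0.7250 = 3.612 / 0.7250 = 4.982.
n = 4.982² + 3 = 24.82 + 3 = 27.8.
Round up.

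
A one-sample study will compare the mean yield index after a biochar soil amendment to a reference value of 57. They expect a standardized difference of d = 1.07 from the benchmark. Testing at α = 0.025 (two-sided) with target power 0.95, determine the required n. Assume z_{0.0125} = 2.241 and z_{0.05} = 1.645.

n = 14

For a one-sample test: n = ((z_{α/2} + z_β) / d)².
z_{α/2} + z_β = 2.241 + 1.645 = 3.886.
n = (3.886 / 1.07)² = 3.632² = 13.19.
Round up.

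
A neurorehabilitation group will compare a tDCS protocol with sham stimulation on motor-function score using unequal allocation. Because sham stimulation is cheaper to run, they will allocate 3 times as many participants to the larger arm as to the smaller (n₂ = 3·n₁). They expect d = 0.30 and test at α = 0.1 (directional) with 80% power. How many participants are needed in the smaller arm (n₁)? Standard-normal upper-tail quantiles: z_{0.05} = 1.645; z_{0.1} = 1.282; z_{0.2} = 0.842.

With allocation ratio k = n₂/n₁ = 3, Var(x̄₁−x̄₂) = σ²(1/n₁ + 1/(k·n₁)) = σ²·(k+1)/(k·n₁).
So n₁ = (1 + 1/k)·((z_{α} + z_β)/d)² = 1.333 × (2.124/0.30)².
n₁ = 1.333 × 50.13 = 66.8.
Round up: n₁ = 67, giving n₂ = 3 × 67 = 201.

n₁ = 67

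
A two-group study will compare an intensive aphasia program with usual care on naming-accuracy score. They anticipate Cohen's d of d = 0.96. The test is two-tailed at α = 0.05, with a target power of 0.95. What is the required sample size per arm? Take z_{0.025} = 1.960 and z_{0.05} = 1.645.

For two independent groups with equal n: n = 2·((z_{α/2} + z_β) / d)².
z_{α/2} + z_β = 1.960 + 1.645 = 3.605.
n = 2 × (3.605 / 0.96)² = 2 × 3.755² = 2 × 14.10 = 28.2.
Round up to the next whole participant.

n = 29 per group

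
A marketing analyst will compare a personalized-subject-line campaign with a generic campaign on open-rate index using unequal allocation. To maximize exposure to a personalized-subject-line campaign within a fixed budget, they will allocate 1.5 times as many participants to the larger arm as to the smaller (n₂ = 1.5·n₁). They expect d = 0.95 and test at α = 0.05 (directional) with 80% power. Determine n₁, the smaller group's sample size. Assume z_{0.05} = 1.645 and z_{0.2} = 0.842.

n₁ = 12

With allocation ratio k = n₂/n₁ = 1.5, Var(x̄₁−x̄₂) = σ²(1/n₁ + 1/(k·n₁)) = σ²·(k+1)/(k·n₁).
So n₁ = (1 + 1/k)·((z_{α} + z_β)/d)² = 1.667 × (2.487/0.95)².
n₁ = 1.667 × 6.85 = 11.4.
Round up: n₁ = 12, giving n₂ = 1.5 × 12 = 18.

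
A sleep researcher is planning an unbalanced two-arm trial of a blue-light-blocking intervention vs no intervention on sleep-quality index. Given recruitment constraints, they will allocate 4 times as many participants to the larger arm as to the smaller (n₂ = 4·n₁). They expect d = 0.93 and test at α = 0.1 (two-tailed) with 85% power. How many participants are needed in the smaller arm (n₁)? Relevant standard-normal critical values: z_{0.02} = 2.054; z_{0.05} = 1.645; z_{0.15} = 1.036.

With allocation ratio k = n₂/n₁ = 4, Var(x̄₁−x̄₂) = σ²(1/n₁ + 1/(k·n₁)) = σ²·(k+1)/(k·n₁).
So n₁ = (1 + 1/k)·((z_{α/2} + z_β)/d)² = 1.250 × (2.681/0.93)².
n₁ = 1.250 × 8.31 = 10.4.
Round up: n₁ = 11, giving n₂ = 4 × 11 = 44.

n₁ = 11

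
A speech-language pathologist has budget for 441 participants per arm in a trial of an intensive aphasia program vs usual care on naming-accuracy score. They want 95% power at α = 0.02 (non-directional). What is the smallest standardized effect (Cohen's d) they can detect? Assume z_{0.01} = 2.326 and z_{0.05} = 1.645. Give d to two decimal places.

d_min ≈ 0.27

For two independent groups of n = 441 each: d_min = (z_{α/2} + z_β)·√(2/n).
z-sum = 2.326 + 1.645 = 3.971.
d_min = 3.971 × √(2/441) = 3.971 × 0.0673 = 0.267.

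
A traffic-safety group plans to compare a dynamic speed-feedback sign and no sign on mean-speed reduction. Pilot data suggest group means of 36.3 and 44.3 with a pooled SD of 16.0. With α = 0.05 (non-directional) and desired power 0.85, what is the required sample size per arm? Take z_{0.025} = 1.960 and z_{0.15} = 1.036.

Cohen's d = |M₁ − M₂| / SD_pooled = |36.3 − 44.3| / 16.0 = 8.0 / 16.0 = 0.500.
For two independent groups with equal n: n = 2·((z_{α/2} + z_β) / d)².
z_{α/2} + z_β = 1.960 + 1.036 = 2.996.
n = 2 × (2.996 / 0.500)² = 2 × 5.992² = 2 × 35.90 = 71.8.
Round up to the next whole participant.

n = 72 per group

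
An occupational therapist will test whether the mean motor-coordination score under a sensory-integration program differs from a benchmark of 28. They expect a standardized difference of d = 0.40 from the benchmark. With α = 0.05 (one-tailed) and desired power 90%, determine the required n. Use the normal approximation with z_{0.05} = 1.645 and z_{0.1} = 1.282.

For a one-sample test: n = ((z_{α} + z_β) / d)².
z_{α} + z_β = 1.645 + 1.282 = 2.927.
n = (2.927 / 0.40)² = 7.317² = 53.55.
Round up.

n = 54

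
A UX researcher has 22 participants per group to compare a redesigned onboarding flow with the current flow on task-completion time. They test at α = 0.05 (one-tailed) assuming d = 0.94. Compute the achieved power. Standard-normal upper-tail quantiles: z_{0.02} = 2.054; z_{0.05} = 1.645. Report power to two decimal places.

power ≈ 0.93

For two equal groups, power = Φ(d·√(n/2) − z_{α}).
d·√(n/2) = 0.94 × √(22/2) = 0.94 × 3.317 = 3.118.
z_β = 3.118 − 1.645 = 1.473.
Power = Φ(1.473) = 0.930.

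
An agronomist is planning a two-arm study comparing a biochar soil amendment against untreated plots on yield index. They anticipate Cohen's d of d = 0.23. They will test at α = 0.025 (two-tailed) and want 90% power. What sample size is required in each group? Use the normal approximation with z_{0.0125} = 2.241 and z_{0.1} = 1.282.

n = 470 per group

For two independent groups with equal n: n = 2·((z_{α/2} + z_β) / d)².
z_{α/2} + z_β = 2.241 + 1.282 = 3.523.
n = 2 × (3.523 / 0.23)² = 2 × 15.317² = 2 × 234.62 = 469.2.
Round up to the next whole participant.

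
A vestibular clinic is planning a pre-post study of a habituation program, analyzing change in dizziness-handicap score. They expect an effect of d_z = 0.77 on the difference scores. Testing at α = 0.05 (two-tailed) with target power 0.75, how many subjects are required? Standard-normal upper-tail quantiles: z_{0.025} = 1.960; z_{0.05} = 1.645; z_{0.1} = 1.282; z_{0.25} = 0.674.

n = 12 pairs

For a paired (one-sample on differences) test: n = ((z_{α/2} + z_β) / d)².
z_{α/2} + z_β = 1.960 + 0.674 = 2.634.
n = (2.634 / 0.77)² = 3.421² = 11.70.
Round up.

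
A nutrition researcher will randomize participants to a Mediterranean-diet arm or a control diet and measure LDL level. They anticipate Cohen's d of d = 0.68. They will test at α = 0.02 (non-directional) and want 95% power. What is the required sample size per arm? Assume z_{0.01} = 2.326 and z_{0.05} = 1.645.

n = 69 per group

For two independent groups with equal n: n = 2·((z_{α/2} + z_β) / d)².
z_{α/2} + z_β = 2.326 + 1.645 = 3.971.
n = 2 × (3.971 / 0.68)² = 2 × 5.840² = 2 × 34.10 = 68.2.
Round up to the next whole participant.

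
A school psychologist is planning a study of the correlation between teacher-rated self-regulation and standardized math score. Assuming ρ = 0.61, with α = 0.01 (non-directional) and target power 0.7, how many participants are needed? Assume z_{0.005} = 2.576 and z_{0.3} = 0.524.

Fisher's z: C = ½·ln((1+r)/(1−r)) = ½·ln(4.1282) = 0.7089.
n = ((z_{α/2} + z_β)/C)² + 3.
(2.576 + 0.524) / 0.7089 = 3.100 / 0.7089 = 4.373.
n = 4.373² + 3 = 19.12 + 3 = 22.1.
Round up.

n = 23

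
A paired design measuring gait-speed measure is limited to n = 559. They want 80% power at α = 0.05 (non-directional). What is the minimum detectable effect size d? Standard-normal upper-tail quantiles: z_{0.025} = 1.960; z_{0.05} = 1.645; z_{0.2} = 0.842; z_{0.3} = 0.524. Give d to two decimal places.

For a single sample (or paired design) of n = 559: d_min = (z_{α/2} + z_β)/√n.
z-sum = 1.960 + 0.842 = 2.802.
d_min = 2.802 / √559 = 2.802 / 23.643 = 0.119.

d_min ≈ 0.12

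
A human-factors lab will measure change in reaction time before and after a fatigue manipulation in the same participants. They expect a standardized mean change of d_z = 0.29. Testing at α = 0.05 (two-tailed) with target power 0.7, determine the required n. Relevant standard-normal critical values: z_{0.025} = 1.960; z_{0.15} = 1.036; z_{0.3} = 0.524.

n = 74 pairs

For a paired (one-sample on differences) test: n = ((z_{α/2} + z_β) / d)².
z_{α/2} + z_β = 1.960 + 0.524 = 2.484.
n = (2.484 / 0.29)² = 8.566² = 73.37.
Round up.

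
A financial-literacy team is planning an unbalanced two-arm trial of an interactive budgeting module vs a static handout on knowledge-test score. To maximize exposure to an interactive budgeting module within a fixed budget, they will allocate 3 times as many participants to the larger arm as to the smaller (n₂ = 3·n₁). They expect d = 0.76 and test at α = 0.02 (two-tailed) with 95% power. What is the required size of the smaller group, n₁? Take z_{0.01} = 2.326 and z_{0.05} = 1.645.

n₁ = 37

With allocation ratio k = n₂/n₁ = 3, Var(x̄₁−x̄₂) = σ²(1/n₁ + 1/(k·n₁)) = σ²·(k+1)/(k·n₁).
So n₁ = (1 + 1/k)·((z_{α/2} + z_β)/d)² = 1.333 × (3.971/0.76)².
n₁ = 1.333 × 27.30 = 36.4.
Round up: n₁ = 37, giving n₂ = 3 × 37 = 111.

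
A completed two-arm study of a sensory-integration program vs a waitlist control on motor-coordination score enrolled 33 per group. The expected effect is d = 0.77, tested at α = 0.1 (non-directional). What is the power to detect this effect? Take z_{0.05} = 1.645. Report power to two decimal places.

For two equal groups, power = Φ(d·√(n/2) − z_{α/2}).
d·√(n/2) = 0.77 × √(33/2) = 0.77 × 4.062 = 3.128.
z_β = 3.128 − 1.645 = 1.483.
Power = Φ(1.483) = 0.931.

power ≈ 0.93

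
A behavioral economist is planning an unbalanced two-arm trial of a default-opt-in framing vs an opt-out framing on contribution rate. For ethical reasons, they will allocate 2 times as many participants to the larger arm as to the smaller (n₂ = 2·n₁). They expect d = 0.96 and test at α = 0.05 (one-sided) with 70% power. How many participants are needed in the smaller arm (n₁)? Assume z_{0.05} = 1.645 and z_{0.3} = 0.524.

n₁ = 8

With allocation ratio k = n₂/n₁ = 2, Var(x̄₁−x̄₂) = σ²(1/n₁ + 1/(k·n₁)) = σ²·(k+1)/(k·n₁).
So n₁ = (1 + 1/k)·((z_{α} + z_β)/d)² = 1.500 × (2.169/0.96)².
n₁ = 1.500 × 5.10 = 7.7.
Round up: n₁ = 8, giving n₂ = 2 × 8 = 16.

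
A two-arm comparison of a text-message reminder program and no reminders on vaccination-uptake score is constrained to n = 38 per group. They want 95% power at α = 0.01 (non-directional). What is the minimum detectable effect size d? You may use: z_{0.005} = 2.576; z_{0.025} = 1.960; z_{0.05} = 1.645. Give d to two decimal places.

d_min ≈ 0.97

For two independent groups of n = 38 each: d_min = (z_{α/2} + z_β)·√(2/n).
z-sum = 2.576 + 1.645 = 4.221.
d_min = 4.221 × √(2/38) = 4.221 × 0.2294 = 0.968.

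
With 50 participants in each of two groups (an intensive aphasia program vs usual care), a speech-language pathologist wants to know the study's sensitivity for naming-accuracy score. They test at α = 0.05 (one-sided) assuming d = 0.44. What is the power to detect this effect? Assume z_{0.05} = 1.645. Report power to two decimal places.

power ≈ 0.71

For two equal groups, power = Φ(d·√(n/2) − z_{α}).
d·√(n/2) = 0.44 × √(50/2) = 0.44 × 5.000 = 2.200.
z_β = 2.200 − 1.645 = 0.555.
Power = Φ(0.555) = 0.711.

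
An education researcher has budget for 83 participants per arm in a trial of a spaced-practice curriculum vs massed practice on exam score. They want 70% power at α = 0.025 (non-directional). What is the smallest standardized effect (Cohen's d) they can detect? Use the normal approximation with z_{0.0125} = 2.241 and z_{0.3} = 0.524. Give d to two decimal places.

d_min ≈ 0.43

For two independent groups of n = 83 each: d_min = (z_{α/2} + z_β)·√(2/n).
z-sum = 2.241 + 0.524 = 2.765.
d_min = 2.765 × √(2/83) = 2.765 × 0.1552 = 0.429.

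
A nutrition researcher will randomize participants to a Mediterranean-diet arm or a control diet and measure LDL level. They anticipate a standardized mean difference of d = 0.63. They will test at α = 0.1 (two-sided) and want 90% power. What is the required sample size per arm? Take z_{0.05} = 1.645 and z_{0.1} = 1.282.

n = 44 per group

For two independent groups with equal n: n = 2·((z_{α/2} + z_β) / d)².
z_{α/2} + z_β = 1.645 + 1.282 = 2.927.
n = 2 × (2.927 / 0.63)² = 2 × 4.646² = 2 × 21.59 = 43.2.
Round up to the next whole participant.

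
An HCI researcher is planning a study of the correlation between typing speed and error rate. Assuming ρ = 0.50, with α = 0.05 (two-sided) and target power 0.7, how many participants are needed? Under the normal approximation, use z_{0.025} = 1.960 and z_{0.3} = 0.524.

Fisher's z: C = ½·ln((1+r)/(1−r)) = ½·ln(3.0000) = 0.5493.
n = ((z_{α/2} + z_β)/C)² + 3.
(1.960 + 0.524) / 0.5493 = 2.484 / 0.5493 = 4.522.
n = 4.522² + 3 = 20.45 + 3 = 23.4.
Round up.

n = 24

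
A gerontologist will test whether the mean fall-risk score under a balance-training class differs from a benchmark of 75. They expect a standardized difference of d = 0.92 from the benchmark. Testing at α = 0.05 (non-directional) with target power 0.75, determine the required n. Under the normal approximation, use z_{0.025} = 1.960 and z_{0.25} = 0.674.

n = 9

For a one-sample test: n = ((z_{α/2} + z_β) / d)².
z_{α/2} + z_β = 1.960 + 0.674 = 2.634.
n = (2.634 / 0.92)² = 2.863² = 8.20.
Round up.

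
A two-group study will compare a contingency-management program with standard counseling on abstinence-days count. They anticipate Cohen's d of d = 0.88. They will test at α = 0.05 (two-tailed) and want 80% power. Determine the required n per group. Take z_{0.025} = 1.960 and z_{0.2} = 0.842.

For two independent groups with equal n: n = 2·((z_{α/2} + z_β) / d)².
z_{α/2} + z_β = 1.960 + 0.842 = 2.802.
n = 2 × (2.802 / 0.88)² = 2 × 3.184² = 2 × 10.14 = 20.3.
Round up to the next whole participant.

n = 21 per group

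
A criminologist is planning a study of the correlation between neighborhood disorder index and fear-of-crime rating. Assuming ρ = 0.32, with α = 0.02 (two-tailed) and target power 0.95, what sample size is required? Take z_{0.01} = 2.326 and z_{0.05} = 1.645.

n = 147

Fisher's z: C = ½·ln((1+r)/(1−r)) = ½·ln(1.9412) = 0.3316.
n = ((z_{α/2} + z_β)/C)² + 3.
(2.326 + 1.645) / 0.3316 = 3.971 / 0.3316 = 11.975.
n = 11.975² + 3 = 143.41 + 3 = 146.4.
Round up.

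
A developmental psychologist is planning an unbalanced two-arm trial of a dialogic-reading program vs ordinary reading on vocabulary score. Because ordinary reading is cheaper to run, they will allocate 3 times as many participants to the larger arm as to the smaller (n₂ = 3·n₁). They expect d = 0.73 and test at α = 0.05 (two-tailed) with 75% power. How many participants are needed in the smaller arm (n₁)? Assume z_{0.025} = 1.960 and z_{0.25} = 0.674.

n₁ = 18

With allocation ratio k = n₂/n₁ = 3, Var(x̄₁−x̄₂) = σ²(1/n₁ + 1/(k·n₁)) = σ²·(k+1)/(k·n₁).
So n₁ = (1 + 1/k)·((z_{α/2} + z_β)/d)² = 1.333 × (2.634/0.73)².
n₁ = 1.333 × 13.02 = 17.4.
Round up: n₁ = 18, giving n₂ = 3 × 18 = 54.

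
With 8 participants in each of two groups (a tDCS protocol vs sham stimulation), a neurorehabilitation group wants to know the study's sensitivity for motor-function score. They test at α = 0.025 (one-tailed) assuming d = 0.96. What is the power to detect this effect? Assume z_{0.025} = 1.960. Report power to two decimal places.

For two equal groups, power = Φ(d·√(n/2) − z_{α}).
d·√(n/2) = 0.96 × √(8/2) = 0.96 × 2.000 = 1.920.
z_β = 1.920 − 1.960 = -0.040.
Power = Φ(-0.040) = 0.484.

power ≈ 0.48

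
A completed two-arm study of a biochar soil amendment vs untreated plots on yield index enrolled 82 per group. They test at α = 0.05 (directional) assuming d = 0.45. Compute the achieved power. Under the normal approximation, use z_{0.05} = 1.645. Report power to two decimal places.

power ≈ 0.89

For two equal groups, power = Φ(d·√(n/2) − z_{α}).
d·√(n/2) = 0.45 × √(82/2) = 0.45 × 6.403 = 2.881.
z_β = 2.881 − 1.645 = 1.236.
Power = Φ(1.236) = 0.892.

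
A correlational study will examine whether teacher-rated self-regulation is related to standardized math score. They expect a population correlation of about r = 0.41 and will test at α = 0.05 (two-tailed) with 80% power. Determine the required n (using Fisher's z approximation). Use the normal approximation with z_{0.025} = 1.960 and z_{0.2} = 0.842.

n = 45

Fisher's z: C = ½·ln((1+r)/(1−r)) = ½·ln(2.3898) = 0.4356.
n = ((z_{α/2} + z_β)/C)² + 3.
(1.960 + 0.842) / 0.4356 = 2.802 / 0.4356 = 6.433.
n = 6.433² + 3 = 41.38 + 3 = 44.4.
Round up.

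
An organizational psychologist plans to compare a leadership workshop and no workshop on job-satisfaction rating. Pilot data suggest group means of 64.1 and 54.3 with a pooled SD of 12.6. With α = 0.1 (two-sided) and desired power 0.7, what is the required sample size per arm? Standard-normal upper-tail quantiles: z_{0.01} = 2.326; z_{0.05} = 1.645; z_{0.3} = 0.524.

Cohen's d = |M₁ − M₂| / SD_pooled = |64.1 − 54.3| / 12.6 = 9.8 / 12.6 = 0.778.
For two independent groups with equal n: n = 2·((z_{α/2} + z_β) / d)².
z_{α/2} + z_β = 1.645 + 0.524 = 2.169.
n = 2 × (2.169 / 0.778)² = 2 × 2.788² = 2 × 7.77 = 15.5.
Round up to the next whole participant.

n = 16 per group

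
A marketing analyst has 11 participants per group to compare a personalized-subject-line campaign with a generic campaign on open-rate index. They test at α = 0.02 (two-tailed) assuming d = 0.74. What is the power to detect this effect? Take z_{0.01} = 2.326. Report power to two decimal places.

For two equal groups, power = Φ(d·√(n/2) − z_{α/2}).
d·√(n/2) = 0.74 × √(11/2) = 0.74 × 2.345 = 1.735.
z_β = 1.735 − 2.326 = -0.591.
Power = Φ(-0.591) = 0.277.

power ≈ 0.28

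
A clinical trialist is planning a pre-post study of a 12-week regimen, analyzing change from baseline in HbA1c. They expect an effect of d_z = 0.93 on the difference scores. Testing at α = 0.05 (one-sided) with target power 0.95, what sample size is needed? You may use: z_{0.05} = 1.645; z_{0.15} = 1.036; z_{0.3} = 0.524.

n = 13 pairs

For a paired (one-sample on differences) test: n = ((z_{α} + z_β) / d)².
z_{α} + z_β = 1.645 + 1.645 = 3.290.
n = (3.290 / 0.93)² = 3.538² = 12.51.
Round up.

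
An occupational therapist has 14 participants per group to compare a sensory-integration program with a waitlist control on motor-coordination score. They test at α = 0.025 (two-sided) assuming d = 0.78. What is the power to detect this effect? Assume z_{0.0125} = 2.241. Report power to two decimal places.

power ≈ 0.43

For two equal groups, power = Φ(d·√(n/2) − z_{α/2}).
d·√(n/2) = 0.78 × √(14/2) = 0.78 × 2.646 = 2.064.
z_β = 2.064 − 2.241 = -0.177.
Power = Φ(-0.177) = 0.430.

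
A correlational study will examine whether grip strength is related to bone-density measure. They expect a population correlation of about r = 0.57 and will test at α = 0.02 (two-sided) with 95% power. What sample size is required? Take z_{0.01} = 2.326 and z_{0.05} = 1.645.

Fisher's z: C = ½·ln((1+r)/(1−r)) = ½·ln(3.6512) = 0.6475.
n = ((z_{α/2} + z_β)/C)² + 3.
(2.326 + 1.645) / 0.6475 = 3.971 / 0.6475 = 6.133.
n = 6.133² + 3 = 37.61 + 3 = 40.6.
Round up.

n = 41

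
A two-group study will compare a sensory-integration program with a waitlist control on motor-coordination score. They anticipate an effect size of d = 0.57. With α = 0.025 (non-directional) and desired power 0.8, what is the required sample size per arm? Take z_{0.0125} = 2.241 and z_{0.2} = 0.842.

For two independent groups with equal n: n = 2·((z_{α/2} + z_β) / d)².
z_{α/2} + z_β = 2.241 + 0.842 = 3.083.
n = 2 × (3.083 / 0.57)² = 2 × 5.409² = 2 × 29.25 = 58.5.
Round up to the next whole participant.

n = 59 per group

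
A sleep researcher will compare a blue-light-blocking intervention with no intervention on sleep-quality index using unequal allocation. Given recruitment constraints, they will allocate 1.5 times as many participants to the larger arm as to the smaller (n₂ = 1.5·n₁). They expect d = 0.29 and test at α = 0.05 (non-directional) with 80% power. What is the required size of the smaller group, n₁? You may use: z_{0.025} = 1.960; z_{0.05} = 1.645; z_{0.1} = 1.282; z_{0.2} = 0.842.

With allocation ratio k = n₂/n₁ = 1.5, Var(x̄₁−x̄₂) = σ²(1/n₁ + 1/(k·n₁)) = σ²·(k+1)/(k·n₁).
So n₁ = (1 + 1/k)·((z_{α/2} + z_β)/d)² = 1.667 × (2.802/0.29)².
n₁ = 1.667 × 93.36 = 155.6.
Round up: n₁ = 156, giving n₂ = 1.5 × 156 = 234.

n₁ = 156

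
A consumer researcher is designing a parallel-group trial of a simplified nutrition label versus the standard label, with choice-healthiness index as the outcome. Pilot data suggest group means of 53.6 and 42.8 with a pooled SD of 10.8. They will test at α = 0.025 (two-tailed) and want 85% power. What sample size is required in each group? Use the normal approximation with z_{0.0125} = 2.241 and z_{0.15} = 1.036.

n = 22 per group

Cohen's d = |M₁ − M₂| / SD_pooled = |53.6 − 42.8| / 10.8 = 10.8 / 10.8 = 1.000.
For two independent groups with equal n: n = 2·((z_{α/2} + z_β) / d)².
z_{α/2} + z_β = 2.241 + 1.036 = 3.277.
n = 2 × (3.277 / 1.000)² = 2 × 3.277² = 2 × 10.74 = 21.5.
Round up to the next whole participant.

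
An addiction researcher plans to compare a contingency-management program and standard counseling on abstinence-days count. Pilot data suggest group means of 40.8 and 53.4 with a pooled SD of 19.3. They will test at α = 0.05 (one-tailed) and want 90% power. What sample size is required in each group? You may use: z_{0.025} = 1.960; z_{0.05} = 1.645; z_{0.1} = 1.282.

Cohen's d = |M₁ − M₂| / SD_pooled = |40.8 − 53.4| / 19.3 = 12.6 / 19.3 = 0.653.
For two independent groups with equal n: n = 2·((z_{α} + z_β) / d)².
z_{α} + z_β = 1.645 + 1.282 = 2.927.
n = 2 × (2.927 / 0.653)² = 2 × 4.482² = 2 × 20.09 = 40.2.
Round up to the next whole participant.

n = 41 per group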